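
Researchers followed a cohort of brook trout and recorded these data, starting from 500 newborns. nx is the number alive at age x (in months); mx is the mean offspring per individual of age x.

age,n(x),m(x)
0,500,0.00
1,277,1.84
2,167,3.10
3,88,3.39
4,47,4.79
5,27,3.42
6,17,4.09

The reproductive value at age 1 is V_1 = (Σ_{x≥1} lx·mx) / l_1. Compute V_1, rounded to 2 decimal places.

6.18

lx = nx/n0 = nx/500: 1, 0.554, 0.334, 0.176, 0.094, 0.054, 0.034
lx·mx for x ≥ 1: 1.01936, 1.0354, 0.59664, 0.45026, 0.18468, 0.13906 → sum = 3.4254
V_1 = 3.4254 / l_1 = 3.4254 / 0.554 = 6.183032… → 6.18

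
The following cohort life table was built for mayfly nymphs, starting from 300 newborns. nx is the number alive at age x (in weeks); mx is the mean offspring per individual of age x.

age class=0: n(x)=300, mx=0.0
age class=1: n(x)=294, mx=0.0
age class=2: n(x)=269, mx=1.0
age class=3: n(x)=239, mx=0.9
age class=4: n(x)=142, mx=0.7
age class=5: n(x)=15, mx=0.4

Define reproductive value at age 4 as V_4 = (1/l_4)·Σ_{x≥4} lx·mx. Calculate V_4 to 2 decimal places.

lx = nx/n0 = nx/300: 1, 0.98, 0.89667…, 0.79667…, 0.47333…, 0.05
lx·mx for x ≥ 4: 0.331333…, 0.02 → sum = 0.351333…
V_4 = 0.351333… / l_4 = 0.351333… / 0.473333… = 0.742254… → 0.74

0.74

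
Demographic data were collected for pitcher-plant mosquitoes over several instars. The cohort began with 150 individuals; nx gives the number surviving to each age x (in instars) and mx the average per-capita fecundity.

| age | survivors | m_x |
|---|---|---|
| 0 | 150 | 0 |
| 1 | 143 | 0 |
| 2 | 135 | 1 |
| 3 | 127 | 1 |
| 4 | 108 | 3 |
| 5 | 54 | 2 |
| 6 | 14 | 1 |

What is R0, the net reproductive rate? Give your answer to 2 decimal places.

4.72

lx = nx/n0 = nx/150: 1, 0.95333…, 0.9, 0.84667…, 0.72, 0.36, 0.09333…
lx·mx by age: 0, 0, 0.9, 0.846667…, 2.16, 0.72, 0.093333…
R0 = Σ lx·mx = 4.72… → 4.72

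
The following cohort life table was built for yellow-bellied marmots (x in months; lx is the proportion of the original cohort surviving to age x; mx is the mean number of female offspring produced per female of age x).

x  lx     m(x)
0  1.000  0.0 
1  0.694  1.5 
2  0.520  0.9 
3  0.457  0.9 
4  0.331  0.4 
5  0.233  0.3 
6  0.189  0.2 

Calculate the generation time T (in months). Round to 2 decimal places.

lx·mx: 0, 1.041, 0.468, 0.4113, 0.1324, 0.0699, 0.0378 → R0 = 2.1604
x·lx·mx: 0, 1.041, 0.936, 1.2339, 0.5296, 0.3495, 0.2268 → Σ = 4.3168
T = 4.3168 / 2.1604 = 1.998148… → 2.00

2.00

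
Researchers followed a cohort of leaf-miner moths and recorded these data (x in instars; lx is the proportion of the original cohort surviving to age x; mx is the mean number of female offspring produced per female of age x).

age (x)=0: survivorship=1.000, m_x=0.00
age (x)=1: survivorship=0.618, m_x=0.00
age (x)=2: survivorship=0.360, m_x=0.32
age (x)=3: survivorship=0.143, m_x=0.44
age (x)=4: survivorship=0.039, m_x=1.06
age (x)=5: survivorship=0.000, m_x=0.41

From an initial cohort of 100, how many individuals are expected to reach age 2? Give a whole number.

Expected survivors = N0 · l_2 = 100 × 0.360 = 36 → 36

36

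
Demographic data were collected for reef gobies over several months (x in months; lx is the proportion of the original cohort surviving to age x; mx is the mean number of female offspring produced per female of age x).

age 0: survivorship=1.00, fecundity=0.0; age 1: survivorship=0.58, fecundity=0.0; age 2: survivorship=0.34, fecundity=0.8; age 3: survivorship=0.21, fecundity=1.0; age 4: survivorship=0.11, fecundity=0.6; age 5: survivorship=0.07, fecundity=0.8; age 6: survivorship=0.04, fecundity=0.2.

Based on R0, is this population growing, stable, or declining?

R0 = Σ lx·mx = 0 + 0 + 0.272 + 0.21 + 0.066 + 0.056 + 0.008 = 0.612
R0 < 1, so the population is declining.

declining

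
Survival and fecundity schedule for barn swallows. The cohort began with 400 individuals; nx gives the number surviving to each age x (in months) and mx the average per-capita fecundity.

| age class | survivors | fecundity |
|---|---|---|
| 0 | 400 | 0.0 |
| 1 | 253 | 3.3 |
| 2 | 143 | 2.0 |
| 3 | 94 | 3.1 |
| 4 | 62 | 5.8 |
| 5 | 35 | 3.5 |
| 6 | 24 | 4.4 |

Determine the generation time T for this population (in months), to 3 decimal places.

2.483

lx = nx/n0 = nx/400: 1, 0.6325, 0.3575, 0.235, 0.155, 0.0875, 0.06
lx·mx: 0, 2.08725, 0.715, 0.7285, 0.899, 0.30625, 0.264 → R0 = 5
x·lx·mx: 0, 2.08725, 1.43, 2.1855, 3.596, 1.53125, 1.584 → Σ = 12.414
T = 12.414 / 5 = 2.4828 → 2.483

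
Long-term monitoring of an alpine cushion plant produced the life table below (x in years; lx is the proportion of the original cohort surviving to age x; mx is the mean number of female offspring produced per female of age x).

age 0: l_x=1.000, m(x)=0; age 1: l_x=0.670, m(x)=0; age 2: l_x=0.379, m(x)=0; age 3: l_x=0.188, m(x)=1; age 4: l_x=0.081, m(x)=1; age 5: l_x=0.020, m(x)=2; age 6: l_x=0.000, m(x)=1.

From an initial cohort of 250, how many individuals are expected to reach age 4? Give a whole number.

Expected survivors = N0 · l_4 = 250 × 0.081 = 20.25 → 20

20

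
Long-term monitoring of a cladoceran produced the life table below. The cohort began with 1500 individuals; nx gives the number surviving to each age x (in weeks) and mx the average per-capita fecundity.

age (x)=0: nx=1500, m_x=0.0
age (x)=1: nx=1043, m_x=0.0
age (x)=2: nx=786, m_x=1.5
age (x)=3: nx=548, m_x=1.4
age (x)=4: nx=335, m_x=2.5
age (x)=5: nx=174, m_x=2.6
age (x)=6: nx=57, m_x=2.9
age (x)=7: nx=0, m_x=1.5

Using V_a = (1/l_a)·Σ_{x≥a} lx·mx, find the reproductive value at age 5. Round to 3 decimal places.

lx = nx/n0 = nx/1500: 1, 0.69533…, 0.524, 0.36533…, 0.22333…, 0.116, 0.038, 0
lx·mx for x ≥ 5: 0.3016, 0.1102, 0 → sum = 0.4118
V_5 = 0.4118 / l_5 = 0.4118 / 0.116 = 3.55 → 3.550

3.550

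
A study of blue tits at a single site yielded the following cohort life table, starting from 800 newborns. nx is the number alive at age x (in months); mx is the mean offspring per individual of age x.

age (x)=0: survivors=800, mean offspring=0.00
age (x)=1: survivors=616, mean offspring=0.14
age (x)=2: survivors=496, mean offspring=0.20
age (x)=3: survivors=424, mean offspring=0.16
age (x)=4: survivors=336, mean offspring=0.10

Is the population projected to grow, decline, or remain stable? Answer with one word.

lx = nx/n0 = nx/800: 1, 0.77, 0.62, 0.53, 0.42
R0 = Σ lx·mx = 0 + 0.1078 + 0.124 + 0.0848 + 0.042 = 0.3586
R0 < 1, so the population is declining.

declining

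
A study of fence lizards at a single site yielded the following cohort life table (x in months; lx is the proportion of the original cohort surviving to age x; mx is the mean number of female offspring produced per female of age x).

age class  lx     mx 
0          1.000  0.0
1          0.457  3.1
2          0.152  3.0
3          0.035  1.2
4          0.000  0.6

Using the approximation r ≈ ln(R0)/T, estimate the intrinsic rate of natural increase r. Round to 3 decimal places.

0.507

R0 = Σ lx·mx = 0 + 1.4167 + 0.456 + 0.042 + 0 = 1.9147
Σ x·lx·mx = 2.4547; T = 2.4547/1.9147 = 1.28203…
r ≈ ln(R0)/T = ln(1.9147)/1.28203… = 0.50667… → 0.507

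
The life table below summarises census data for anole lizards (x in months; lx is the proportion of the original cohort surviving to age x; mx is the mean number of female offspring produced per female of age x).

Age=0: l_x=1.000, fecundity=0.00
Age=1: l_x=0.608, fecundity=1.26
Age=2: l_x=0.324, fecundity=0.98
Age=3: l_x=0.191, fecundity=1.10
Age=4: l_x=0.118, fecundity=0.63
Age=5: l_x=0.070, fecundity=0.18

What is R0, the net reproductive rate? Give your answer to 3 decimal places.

lx·mx by age: 0, 0.76608, 0.31752, 0.2101, 0.07434, 0.0126
R0 = Σ lx·mx = 1.38064 → 1.381

1.381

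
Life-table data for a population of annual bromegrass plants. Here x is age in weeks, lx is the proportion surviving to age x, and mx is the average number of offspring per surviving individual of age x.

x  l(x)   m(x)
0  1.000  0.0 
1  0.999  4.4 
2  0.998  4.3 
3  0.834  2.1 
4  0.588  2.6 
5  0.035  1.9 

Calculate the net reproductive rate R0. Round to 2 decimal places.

12.03

lx·mx by age: 0, 4.3956, 4.2914, 1.7514, 1.5288, 0.0665
R0 = Σ lx·mx = 12.0337 → 12.03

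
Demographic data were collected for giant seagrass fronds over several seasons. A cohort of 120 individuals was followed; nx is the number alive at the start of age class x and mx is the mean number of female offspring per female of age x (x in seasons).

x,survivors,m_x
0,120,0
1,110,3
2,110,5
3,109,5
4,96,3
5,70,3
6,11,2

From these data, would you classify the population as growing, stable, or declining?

lx = nx/n0 = nx/120: 1, 0.91667…, 0.91667…, 0.90833…, 0.8, 0.58333…, 0.09167…
R0 = Σ lx·mx = 0 + 2.75… + 4.583333… + 4.541667… + 2.4 + 1.75… + 0.183333… = 16.208333…
R0 > 1, so the population is growing.

growing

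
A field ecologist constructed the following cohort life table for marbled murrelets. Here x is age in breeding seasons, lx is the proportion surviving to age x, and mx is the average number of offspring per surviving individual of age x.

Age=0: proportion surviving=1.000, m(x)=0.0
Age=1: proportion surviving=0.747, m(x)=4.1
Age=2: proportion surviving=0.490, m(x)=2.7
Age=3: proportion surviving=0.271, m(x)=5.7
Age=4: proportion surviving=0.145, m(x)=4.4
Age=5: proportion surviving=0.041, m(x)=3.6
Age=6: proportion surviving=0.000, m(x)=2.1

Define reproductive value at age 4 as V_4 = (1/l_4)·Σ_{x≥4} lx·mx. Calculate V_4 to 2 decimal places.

5.42

lx·mx for x ≥ 4: 0.638, 0.1476, 0 → sum = 0.7856
V_4 = 0.7856 / l_4 = 0.7856 / 0.145 = 5.417931… → 5.42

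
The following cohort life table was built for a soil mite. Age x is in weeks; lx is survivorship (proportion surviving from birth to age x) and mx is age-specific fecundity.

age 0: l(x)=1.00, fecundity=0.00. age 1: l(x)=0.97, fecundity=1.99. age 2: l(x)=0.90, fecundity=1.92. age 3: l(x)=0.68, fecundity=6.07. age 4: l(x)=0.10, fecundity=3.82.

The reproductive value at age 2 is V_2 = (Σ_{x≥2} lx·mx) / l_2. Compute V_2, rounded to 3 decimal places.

6.931

lx·mx for x ≥ 2: 1.728, 4.1276, 0.382 → sum = 6.2376
V_2 = 6.2376 / l_2 = 6.2376 / 0.9 = 6.930667… → 6.931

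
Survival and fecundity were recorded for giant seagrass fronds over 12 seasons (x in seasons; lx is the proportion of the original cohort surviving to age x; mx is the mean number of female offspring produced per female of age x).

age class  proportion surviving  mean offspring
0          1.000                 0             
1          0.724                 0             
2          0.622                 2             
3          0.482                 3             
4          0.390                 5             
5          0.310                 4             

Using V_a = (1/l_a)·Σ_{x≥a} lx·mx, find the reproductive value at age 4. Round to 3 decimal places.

lx·mx for x ≥ 4: 1.95, 1.24 → sum = 3.19
V_4 = 3.19 / l_4 = 3.19 / 0.39 = 8.179487… → 8.179

8.179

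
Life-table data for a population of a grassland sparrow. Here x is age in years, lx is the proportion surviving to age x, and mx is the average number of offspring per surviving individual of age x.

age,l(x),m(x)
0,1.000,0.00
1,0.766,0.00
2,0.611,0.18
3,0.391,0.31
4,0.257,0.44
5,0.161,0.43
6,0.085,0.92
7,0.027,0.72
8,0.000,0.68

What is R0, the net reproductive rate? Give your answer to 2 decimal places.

0.51

lx·mx by age: 0, 0, 0.10998, 0.12121, 0.11308, 0.06923, 0.0782, 0.01944, 0
R0 = Σ lx·mx = 0.51114 → 0.51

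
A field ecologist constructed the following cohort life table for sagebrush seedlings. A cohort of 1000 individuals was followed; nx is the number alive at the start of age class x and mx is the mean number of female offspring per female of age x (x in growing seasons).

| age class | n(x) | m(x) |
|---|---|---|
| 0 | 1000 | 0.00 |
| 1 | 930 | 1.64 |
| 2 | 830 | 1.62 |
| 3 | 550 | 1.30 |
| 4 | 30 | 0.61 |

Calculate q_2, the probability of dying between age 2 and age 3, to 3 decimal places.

0.337

lx = nx/n0 = nx/1000: 1, 0.93, 0.83, 0.55, 0.03
q_2 = (l_2 − l_3) / l_2 = (0.83 − 0.55) / 0.83
     = 0.28 / 0.83 = 0.337349… → 0.337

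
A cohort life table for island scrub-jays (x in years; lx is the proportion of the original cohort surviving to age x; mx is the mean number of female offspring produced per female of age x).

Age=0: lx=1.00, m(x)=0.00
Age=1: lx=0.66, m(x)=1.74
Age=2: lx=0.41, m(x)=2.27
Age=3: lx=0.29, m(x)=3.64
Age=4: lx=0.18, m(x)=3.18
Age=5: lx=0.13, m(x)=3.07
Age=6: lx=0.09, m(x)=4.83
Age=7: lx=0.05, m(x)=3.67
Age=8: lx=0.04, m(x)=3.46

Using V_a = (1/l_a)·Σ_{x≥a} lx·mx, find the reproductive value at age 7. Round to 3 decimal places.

6.438

lx·mx for x ≥ 7: 0.1835, 0.1384 → sum = 0.3219
V_7 = 0.3219 / l_7 = 0.3219 / 0.05 = 6.438 → 6.438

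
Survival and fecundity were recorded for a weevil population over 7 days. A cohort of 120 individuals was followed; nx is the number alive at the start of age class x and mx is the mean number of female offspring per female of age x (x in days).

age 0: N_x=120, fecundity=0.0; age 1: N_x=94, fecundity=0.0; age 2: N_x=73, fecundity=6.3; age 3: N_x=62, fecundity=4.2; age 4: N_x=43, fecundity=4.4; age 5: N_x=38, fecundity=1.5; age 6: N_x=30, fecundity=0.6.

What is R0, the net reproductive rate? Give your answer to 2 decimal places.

8.20

lx = nx/n0 = nx/120: 1, 0.78333…, 0.60833…, 0.51667…, 0.35833…, 0.31667…, 0.25
lx·mx by age: 0, 0, 3.8325…, 2.17…, 1.576667…, 0.475…, 0.15
R0 = Σ lx·mx = 8.204167… → 8.20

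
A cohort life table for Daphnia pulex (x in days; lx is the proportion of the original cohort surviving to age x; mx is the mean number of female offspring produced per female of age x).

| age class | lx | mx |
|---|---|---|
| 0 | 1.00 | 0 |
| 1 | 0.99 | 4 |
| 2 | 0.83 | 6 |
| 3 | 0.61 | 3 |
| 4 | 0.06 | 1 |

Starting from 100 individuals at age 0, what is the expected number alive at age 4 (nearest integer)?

Expected survivors = N0 · l_4 = 100 × 0.06 = 6 → 6

6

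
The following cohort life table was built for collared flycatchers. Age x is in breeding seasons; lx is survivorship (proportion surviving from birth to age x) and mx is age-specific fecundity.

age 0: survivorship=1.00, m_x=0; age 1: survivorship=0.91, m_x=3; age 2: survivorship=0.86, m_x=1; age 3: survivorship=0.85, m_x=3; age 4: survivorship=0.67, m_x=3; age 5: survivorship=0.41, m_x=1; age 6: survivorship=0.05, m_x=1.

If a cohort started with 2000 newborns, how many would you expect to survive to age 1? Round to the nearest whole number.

Expected survivors = N0 · l_1 = 2000 × 0.91 = 1820 → 1820

1820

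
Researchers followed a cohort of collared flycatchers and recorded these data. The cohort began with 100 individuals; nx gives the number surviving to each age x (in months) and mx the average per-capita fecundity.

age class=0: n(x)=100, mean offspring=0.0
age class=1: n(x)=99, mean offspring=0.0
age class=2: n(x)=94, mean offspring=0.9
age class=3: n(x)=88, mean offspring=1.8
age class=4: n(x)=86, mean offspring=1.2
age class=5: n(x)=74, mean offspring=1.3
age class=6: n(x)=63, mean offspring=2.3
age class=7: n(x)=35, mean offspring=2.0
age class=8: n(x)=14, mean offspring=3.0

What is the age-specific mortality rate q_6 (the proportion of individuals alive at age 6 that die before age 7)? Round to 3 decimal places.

0.444

lx = nx/n0 = nx/100: 1, 0.99, 0.94, 0.88, 0.86, 0.74, 0.63, 0.35, 0.14
q_6 = (l_6 − l_7) / l_6 = (0.63 − 0.35) / 0.63
     = 0.28 / 0.63 = 0.444444… → 0.444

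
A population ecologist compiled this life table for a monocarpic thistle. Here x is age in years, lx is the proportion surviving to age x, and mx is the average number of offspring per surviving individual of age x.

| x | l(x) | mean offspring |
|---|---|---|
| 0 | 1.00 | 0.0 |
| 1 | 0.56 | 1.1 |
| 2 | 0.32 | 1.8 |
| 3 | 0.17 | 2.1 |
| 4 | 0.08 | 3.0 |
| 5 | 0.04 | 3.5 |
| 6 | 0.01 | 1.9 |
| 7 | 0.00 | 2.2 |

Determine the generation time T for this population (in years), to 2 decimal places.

lx·mx: 0, 0.616, 0.576, 0.357, 0.24, 0.14, 0.019, 0 → R0 = 1.948
x·lx·mx: 0, 0.616, 1.152, 1.071, 0.96, 0.7, 0.114, 0 → Σ = 4.613
T = 4.613 / 1.948 = 2.36807… → 2.37

2.37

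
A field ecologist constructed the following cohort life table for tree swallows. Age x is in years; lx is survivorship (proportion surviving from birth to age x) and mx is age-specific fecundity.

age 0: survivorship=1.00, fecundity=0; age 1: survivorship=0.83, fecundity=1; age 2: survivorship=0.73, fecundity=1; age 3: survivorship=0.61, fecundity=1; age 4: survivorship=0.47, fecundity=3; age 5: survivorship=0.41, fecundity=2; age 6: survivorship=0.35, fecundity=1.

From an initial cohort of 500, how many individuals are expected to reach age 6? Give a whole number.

175

Expected survivors = N0 · l_6 = 500 × 0.35 = 175 → 175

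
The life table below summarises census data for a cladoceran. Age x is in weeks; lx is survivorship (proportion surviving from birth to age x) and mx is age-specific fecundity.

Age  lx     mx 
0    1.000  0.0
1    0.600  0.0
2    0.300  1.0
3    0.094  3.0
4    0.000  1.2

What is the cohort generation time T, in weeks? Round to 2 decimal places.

2.48

lx·mx: 0, 0, 0.3, 0.282, 0 → R0 = 0.582
x·lx·mx: 0, 0, 0.6, 0.846, 0 → Σ = 1.446
T = 1.446 / 0.582 = 2.484536… → 2.48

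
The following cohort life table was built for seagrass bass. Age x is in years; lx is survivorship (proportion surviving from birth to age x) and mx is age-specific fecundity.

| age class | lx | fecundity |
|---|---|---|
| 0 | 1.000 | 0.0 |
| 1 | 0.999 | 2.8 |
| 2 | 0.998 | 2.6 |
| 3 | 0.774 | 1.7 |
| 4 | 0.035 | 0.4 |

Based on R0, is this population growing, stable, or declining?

R0 = Σ lx·mx = 0 + 2.7972 + 2.5948 + 1.3158 + 0.014 = 6.7218
R0 > 1, so the population is growing.

growing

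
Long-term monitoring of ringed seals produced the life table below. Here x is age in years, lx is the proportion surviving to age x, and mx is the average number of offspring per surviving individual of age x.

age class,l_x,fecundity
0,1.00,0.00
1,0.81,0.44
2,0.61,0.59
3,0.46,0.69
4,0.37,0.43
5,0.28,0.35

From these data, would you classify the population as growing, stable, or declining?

R0 = Σ lx·mx = 0 + 0.3564 + 0.3599 + 0.3174 + 0.1591 + 0.098 = 1.2908
R0 > 1, so the population is growing.

growing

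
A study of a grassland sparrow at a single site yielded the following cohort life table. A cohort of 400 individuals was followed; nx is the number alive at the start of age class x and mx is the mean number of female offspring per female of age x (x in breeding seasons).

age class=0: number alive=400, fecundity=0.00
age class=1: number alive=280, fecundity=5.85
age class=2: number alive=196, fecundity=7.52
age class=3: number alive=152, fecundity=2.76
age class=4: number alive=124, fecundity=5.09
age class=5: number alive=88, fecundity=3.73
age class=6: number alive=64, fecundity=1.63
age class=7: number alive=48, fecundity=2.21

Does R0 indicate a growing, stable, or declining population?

growing

lx = nx/n0 = nx/400: 1, 0.7, 0.49, 0.38, 0.31, 0.22, 0.16, 0.12
R0 = Σ lx·mx = 0 + 4.095 + 3.6848 + 1.0488 + 1.5779 + 0.8206 + 0.2608 + 0.2652 = 11.7531
R0 > 1, so the population is growing.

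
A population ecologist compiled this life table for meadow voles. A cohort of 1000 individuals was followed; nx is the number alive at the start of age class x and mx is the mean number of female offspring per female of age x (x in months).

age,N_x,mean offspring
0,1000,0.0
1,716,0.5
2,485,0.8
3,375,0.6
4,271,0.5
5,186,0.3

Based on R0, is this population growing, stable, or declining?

lx = nx/n0 = nx/1000: 1, 0.716, 0.485, 0.375, 0.271, 0.186
R0 = Σ lx·mx = 0 + 0.358 + 0.388 + 0.225 + 0.1355 + 0.0558 = 1.1623
R0 > 1, so the population is growing.

growing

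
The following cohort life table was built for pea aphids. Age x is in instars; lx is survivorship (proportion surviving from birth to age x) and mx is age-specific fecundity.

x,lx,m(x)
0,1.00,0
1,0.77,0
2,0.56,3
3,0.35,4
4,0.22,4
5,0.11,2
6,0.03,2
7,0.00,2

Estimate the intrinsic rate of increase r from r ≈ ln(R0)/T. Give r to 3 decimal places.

0.488

R0 = Σ lx·mx = 0 + 0 + 1.68 + 1.4 + 0.88 + 0.22 + 0.06 + 0 = 4.24
Σ x·lx·mx = 12.54; T = 12.54/4.24 = 2.95755…
r ≈ ln(R0)/T = ln(4.24)/2.95755… = 0.48843… → 0.488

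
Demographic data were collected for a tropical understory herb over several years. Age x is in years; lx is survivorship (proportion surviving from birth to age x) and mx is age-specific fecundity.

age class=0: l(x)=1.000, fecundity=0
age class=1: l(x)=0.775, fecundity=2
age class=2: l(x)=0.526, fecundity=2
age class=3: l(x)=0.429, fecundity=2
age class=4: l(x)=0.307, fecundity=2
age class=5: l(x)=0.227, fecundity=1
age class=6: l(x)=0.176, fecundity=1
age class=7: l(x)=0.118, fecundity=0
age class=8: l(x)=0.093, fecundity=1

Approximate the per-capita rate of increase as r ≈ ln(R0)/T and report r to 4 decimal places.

R0 = Σ lx·mx = 0 + 1.55 + 1.052 + 0.858 + 0.614 + 0.227 + 0.176 + 0 + 0.093 = 4.57
Σ x·lx·mx = 11.619; T = 11.619/4.57 = 2.54245…
r ≈ ln(R0)/T = ln(4.57)/2.54245… = 0.597657… → 0.5977

0.5977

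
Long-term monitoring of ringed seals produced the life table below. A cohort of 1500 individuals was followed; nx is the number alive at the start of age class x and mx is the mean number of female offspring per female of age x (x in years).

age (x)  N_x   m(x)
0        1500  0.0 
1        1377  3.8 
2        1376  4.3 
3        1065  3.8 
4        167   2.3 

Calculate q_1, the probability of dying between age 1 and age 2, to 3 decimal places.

0.001

lx = nx/n0 = nx/1500: 1, 0.918, 0.91733…, 0.71, 0.11133…
q_1 = (l_1 − l_2) / l_1 = (0.918 − 0.917333…) / 0.918
     = 0.000667… / 0.918 = 0.000726… → 0.001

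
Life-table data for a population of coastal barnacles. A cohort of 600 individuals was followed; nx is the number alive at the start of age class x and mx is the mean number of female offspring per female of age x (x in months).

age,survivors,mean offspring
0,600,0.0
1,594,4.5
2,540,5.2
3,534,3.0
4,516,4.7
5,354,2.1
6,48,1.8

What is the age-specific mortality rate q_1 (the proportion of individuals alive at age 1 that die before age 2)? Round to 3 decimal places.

0.091

lx = nx/n0 = nx/600: 1, 0.99, 0.9, 0.89, 0.86, 0.59, 0.08
q_1 = (l_1 − l_2) / l_1 = (0.99 − 0.9) / 0.99
     = 0.09 / 0.99 = 0.090909… → 0.091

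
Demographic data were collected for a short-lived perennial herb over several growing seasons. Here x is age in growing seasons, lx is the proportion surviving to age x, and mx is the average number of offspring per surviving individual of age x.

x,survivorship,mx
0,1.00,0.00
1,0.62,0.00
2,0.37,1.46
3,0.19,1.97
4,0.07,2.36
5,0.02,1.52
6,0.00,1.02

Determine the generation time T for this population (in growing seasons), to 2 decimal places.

2.72

lx·mx: 0, 0, 0.5402, 0.3743, 0.1652, 0.0304, 0 → R0 = 1.1101
x·lx·mx: 0, 0, 1.0804, 1.1229, 0.6608, 0.152, 0 → Σ = 3.0161
T = 3.0161 / 1.1101 = 2.716962… → 2.72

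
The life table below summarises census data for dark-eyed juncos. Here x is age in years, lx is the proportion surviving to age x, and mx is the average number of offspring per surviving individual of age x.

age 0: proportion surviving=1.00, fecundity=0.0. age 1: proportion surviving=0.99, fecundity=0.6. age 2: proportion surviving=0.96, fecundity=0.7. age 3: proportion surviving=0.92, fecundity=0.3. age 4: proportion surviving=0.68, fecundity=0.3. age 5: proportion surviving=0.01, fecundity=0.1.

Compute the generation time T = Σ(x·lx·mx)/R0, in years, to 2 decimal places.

lx·mx: 0, 0.594, 0.672, 0.276, 0.204, 0.001 → R0 = 1.747
x·lx·mx: 0, 0.594, 1.344, 0.828, 0.816, 0.005 → Σ = 3.587
T = 3.587 / 1.747 = 2.053234… → 2.05

2.05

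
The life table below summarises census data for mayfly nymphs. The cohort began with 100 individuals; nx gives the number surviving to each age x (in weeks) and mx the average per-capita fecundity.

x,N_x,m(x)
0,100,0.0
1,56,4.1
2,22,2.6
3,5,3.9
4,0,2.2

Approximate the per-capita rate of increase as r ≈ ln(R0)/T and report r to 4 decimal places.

0.8519

lx = nx/n0 = nx/100: 1, 0.56, 0.22, 0.05, 0
R0 = Σ lx·mx = 0 + 2.296 + 0.572 + 0.195 + 0 = 3.063
Σ x·lx·mx = 4.025; T = 4.025/3.063 = 1.31407…
r ≈ ln(R0)/T = ln(3.063)/1.31407… = 0.851853… → 0.8519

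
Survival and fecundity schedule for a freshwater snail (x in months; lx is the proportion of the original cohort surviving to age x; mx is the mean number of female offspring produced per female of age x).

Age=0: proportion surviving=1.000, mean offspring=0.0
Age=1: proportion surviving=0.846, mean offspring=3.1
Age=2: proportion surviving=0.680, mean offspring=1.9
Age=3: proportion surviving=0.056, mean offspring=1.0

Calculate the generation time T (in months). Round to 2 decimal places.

1.35

lx·mx: 0, 2.6226, 1.292, 0.056 → R0 = 3.9706
x·lx·mx: 0, 2.6226, 2.584, 0.168 → Σ = 5.3746
T = 5.3746 / 3.9706 = 1.353599… → 1.35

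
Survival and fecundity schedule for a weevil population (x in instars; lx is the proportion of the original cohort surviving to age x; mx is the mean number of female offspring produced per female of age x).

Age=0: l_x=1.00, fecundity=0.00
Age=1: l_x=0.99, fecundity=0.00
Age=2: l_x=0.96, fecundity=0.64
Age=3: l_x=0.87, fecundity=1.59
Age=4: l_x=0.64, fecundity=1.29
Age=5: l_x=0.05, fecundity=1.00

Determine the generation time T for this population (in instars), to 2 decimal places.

lx·mx: 0, 0, 0.6144, 1.3833, 0.8256, 0.05 → R0 = 2.8733
x·lx·mx: 0, 0, 1.2288, 4.1499, 3.3024, 0.25 → Σ = 8.9311
T = 8.9311 / 2.8733 = 3.108308… → 3.11

3.11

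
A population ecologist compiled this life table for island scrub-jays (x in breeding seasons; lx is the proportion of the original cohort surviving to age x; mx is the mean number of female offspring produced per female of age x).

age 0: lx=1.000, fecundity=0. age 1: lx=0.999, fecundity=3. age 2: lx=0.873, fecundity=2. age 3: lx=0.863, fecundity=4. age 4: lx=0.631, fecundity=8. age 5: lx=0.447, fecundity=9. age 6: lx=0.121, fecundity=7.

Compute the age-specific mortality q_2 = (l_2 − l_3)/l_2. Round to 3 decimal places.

0.011

q_2 = (l_2 − l_3) / l_2 = (0.873 − 0.863) / 0.873
     = 0.01 / 0.873 = 0.011455… → 0.011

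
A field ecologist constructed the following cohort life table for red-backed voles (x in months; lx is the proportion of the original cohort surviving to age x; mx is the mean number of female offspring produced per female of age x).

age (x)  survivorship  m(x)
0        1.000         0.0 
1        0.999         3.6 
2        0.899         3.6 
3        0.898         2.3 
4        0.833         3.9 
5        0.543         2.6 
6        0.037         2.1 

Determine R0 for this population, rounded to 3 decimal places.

lx·mx by age: 0, 3.5964, 3.2364, 2.0654, 3.2487, 1.4118, 0.0777
R0 = Σ lx·mx = 13.6364 → 13.636

13.636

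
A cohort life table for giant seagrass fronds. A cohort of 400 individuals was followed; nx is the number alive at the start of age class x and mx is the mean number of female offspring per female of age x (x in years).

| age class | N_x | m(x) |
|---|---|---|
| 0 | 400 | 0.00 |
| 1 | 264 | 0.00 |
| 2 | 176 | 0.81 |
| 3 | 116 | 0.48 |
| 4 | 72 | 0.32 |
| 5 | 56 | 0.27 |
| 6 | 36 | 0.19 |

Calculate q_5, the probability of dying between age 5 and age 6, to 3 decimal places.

lx = nx/n0 = nx/400: 1, 0.66, 0.44, 0.29, 0.18, 0.14, 0.09
q_5 = (l_5 − l_6) / l_5 = (0.14 − 0.09) / 0.14
     = 0.05 / 0.14 = 0.357143… → 0.357

0.357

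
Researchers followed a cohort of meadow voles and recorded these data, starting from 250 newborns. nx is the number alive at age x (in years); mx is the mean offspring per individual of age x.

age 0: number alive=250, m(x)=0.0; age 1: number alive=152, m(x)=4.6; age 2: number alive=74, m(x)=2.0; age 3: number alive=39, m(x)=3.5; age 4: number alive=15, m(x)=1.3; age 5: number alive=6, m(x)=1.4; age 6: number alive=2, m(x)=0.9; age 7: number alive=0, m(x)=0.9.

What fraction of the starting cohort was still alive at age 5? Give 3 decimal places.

0.024

l_5 = n_5/n_0 = 6/250 = 0.024 → 0.024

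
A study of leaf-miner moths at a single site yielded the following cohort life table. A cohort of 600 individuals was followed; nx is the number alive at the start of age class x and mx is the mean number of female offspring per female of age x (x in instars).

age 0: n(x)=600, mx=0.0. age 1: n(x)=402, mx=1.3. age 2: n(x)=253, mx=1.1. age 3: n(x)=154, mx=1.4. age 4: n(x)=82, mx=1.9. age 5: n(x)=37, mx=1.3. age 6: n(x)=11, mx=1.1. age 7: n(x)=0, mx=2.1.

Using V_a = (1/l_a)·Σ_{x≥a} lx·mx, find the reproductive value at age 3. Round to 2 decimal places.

lx = nx/n0 = nx/600: 1, 0.67, 0.42167…, 0.25667…, 0.13667…, 0.06167…, 0.01833…, 0
lx·mx for x ≥ 3: 0.359333…, 0.259667…, 0.080167…, 0.020167…, 0 → sum = 0.719333…
V_3 = 0.719333… / l_3 = 0.719333… / 0.256667… = 2.802597… → 2.80

2.80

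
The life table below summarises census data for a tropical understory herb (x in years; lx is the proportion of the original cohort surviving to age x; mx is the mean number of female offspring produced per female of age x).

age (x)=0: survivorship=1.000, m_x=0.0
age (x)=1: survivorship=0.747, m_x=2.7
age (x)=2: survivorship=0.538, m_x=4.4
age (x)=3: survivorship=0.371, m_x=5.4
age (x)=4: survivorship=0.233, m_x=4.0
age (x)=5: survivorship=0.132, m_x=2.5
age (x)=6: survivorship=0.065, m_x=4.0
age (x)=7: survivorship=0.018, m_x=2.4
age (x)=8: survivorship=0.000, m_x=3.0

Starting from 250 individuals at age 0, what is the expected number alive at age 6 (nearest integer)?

Expected survivors = N0 · l_6 = 250 × 0.065 = 16.25 → 16

16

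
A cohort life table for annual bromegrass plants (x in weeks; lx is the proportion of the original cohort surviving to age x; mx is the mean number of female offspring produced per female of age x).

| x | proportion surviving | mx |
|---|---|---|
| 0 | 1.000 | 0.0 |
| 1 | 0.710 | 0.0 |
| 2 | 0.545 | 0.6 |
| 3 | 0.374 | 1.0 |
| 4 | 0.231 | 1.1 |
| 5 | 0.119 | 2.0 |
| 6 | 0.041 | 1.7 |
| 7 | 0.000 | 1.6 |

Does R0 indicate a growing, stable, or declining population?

growing

R0 = Σ lx·mx = 0 + 0 + 0.327 + 0.374 + 0.2541 + 0.238 + 0.0697 + 0 = 1.2628
R0 > 1, so the population is growing.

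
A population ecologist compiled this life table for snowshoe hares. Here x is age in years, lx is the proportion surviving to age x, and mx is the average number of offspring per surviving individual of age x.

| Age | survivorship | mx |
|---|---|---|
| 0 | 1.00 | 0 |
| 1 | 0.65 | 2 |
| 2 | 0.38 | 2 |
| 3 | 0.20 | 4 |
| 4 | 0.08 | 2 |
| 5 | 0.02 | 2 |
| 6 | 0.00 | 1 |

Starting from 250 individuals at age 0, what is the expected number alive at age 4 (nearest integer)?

Expected survivors = N0 · l_4 = 250 × 0.08 = 20 → 20

20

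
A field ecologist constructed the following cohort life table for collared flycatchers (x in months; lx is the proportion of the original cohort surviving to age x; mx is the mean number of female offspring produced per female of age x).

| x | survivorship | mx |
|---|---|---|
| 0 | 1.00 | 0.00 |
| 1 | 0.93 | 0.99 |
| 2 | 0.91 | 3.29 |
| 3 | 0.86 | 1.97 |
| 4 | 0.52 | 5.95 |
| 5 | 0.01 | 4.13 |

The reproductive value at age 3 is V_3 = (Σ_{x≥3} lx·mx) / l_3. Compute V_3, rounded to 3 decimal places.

lx·mx for x ≥ 3: 1.6942, 3.094, 0.0413 → sum = 4.8295
V_3 = 4.8295 / l_3 = 4.8295 / 0.86 = 5.615698… → 5.616

5.616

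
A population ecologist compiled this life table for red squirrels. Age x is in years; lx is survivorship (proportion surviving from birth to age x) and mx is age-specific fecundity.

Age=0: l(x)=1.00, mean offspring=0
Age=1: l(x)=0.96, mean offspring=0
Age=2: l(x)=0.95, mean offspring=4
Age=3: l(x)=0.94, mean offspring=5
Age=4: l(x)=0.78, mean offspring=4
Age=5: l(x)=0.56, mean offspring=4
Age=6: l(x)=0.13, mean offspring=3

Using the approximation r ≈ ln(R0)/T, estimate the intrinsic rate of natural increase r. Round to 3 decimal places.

0.793

R0 = Σ lx·mx = 0 + 0 + 3.8 + 4.7 + 3.12 + 2.24 + 0.39 = 14.25
Σ x·lx·mx = 47.72; T = 47.72/14.25 = 3.34877…
r ≈ ln(R0)/T = ln(14.25)/3.34877… = 0.79335… → 0.793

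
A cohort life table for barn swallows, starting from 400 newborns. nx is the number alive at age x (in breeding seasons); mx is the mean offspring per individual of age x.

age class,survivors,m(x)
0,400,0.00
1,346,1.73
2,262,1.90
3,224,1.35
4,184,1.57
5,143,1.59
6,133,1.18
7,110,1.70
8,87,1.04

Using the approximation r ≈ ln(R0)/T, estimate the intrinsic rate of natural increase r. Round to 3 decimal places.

lx = nx/n0 = nx/400: 1, 0.865, 0.655, 0.56, 0.46, 0.3575, 0.3325, 0.275, 0.2175
R0 = Σ lx·mx = 0 + 1.49645 + 1.2445 + 0.756 + 0.7222 + 0.56843… + 0.39235… + 0.4675 + 0.2262… = 5.873625
Σ x·lx·mx = 19.420575; T = 19.420575/5.873625 = 3.3064…
r ≈ ln(R0)/T = ln(5.873625)/3.3064… = 0.53547… → 0.535

0.535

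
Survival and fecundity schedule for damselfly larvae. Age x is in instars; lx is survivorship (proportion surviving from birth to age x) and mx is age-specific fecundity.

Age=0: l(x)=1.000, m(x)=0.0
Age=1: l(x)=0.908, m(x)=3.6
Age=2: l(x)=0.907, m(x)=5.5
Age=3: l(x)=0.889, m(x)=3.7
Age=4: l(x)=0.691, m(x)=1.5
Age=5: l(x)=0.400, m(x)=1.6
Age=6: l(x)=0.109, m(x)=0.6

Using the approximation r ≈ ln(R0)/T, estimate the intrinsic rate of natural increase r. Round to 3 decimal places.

1.114

R0 = Σ lx·mx = 0 + 3.2688 + 4.9885 + 3.2893 + 1.0365 + 0.64 + 0.0654 = 13.2885
Σ x·lx·mx = 30.8521; T = 30.8521/13.2885 = 2.32171…
r ≈ ln(R0)/T = ln(13.2885)/2.32171… = 1.11422… → 1.114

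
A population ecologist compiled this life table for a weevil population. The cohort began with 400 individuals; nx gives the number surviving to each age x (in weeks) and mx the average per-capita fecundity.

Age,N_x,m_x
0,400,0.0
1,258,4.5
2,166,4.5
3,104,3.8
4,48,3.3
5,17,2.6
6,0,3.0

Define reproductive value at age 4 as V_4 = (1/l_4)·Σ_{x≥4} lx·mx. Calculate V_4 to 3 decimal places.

4.221

lx = nx/n0 = nx/400: 1, 0.645, 0.415, 0.26, 0.12, 0.0425, 0
lx·mx for x ≥ 4: 0.396, 0.1105, 0 → sum = 0.5065
V_4 = 0.5065 / l_4 = 0.5065 / 0.12 = 4.220833… → 4.221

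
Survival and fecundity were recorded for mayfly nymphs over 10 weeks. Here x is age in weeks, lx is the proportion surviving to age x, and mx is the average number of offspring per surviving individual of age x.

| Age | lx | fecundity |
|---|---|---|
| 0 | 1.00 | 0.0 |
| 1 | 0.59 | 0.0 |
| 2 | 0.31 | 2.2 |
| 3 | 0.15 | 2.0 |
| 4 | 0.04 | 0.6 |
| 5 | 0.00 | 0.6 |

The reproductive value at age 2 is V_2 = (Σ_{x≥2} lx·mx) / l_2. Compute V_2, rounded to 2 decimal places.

lx·mx for x ≥ 2: 0.682, 0.3, 0.024, 0 → sum = 1.006
V_2 = 1.006 / l_2 = 1.006 / 0.31 = 3.245161… → 3.25

3.25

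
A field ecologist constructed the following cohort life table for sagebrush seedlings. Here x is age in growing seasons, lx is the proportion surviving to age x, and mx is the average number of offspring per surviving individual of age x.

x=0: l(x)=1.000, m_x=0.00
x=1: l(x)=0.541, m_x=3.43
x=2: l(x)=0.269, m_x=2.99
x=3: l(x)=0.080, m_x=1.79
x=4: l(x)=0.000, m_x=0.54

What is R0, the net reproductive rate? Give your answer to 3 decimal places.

2.803

lx·mx by age: 0, 1.85563, 0.80431, 0.1432, 0
R0 = Σ lx·mx = 2.80314 → 2.803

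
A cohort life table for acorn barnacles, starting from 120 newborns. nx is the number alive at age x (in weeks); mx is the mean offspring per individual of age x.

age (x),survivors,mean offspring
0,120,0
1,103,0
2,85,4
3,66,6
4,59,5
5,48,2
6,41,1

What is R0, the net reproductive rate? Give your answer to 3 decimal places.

9.733

lx = nx/n0 = nx/120: 1, 0.85833…, 0.70833…, 0.55, 0.49167…, 0.4, 0.34167…
lx·mx by age: 0, 0, 2.833333…, 3.3, 2.458333…, 0.8, 0.341667…
R0 = Σ lx·mx = 9.733333… → 9.733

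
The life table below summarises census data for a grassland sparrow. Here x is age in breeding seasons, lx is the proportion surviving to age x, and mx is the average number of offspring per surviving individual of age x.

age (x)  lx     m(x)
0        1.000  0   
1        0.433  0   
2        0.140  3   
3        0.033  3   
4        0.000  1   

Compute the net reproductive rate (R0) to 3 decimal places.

0.519

lx·mx by age: 0, 0, 0.42, 0.099, 0
R0 = Σ lx·mx = 0.519 → 0.519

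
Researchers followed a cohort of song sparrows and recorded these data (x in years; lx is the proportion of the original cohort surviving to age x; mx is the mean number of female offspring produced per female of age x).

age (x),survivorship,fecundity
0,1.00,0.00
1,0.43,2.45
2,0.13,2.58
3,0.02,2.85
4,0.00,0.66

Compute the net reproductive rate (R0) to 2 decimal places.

1.45

lx·mx by age: 0, 1.0535, 0.3354, 0.057, 0
R0 = Σ lx·mx = 1.4459 → 1.45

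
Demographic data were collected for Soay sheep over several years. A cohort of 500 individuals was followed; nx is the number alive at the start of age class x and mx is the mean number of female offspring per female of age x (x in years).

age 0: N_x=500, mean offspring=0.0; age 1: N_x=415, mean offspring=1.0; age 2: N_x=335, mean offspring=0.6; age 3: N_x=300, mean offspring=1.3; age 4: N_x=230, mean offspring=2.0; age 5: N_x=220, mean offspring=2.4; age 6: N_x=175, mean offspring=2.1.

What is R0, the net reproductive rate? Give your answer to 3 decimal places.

4.723

lx = nx/n0 = nx/500: 1, 0.83, 0.67, 0.6, 0.46, 0.44, 0.35
lx·mx by age: 0, 0.83, 0.402, 0.78, 0.92, 1.056, 0.735
R0 = Σ lx·mx = 4.723 → 4.723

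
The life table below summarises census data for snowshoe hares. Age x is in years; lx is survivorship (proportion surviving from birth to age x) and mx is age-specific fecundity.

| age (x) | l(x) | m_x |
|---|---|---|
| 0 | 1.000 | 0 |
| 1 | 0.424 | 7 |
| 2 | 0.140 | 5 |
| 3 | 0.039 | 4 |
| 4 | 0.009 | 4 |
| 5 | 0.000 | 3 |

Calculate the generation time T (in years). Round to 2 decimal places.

lx·mx: 0, 2.968, 0.7, 0.156, 0.036, 0 → R0 = 3.86
x·lx·mx: 0, 2.968, 1.4, 0.468, 0.144, 0 → Σ = 4.98
T = 4.98 / 3.86 = 1.290155… → 1.29

1.29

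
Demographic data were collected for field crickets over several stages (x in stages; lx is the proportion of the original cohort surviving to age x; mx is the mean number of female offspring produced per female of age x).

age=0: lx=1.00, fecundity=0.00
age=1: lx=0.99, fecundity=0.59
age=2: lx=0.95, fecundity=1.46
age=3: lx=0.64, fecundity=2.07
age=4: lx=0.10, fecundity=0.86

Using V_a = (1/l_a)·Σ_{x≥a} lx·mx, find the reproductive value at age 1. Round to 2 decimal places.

3.42

lx·mx for x ≥ 1: 0.5841, 1.387, 1.3248, 0.086 → sum = 3.3819
V_1 = 3.3819 / l_1 = 3.3819 / 0.99 = 3.416061… → 3.42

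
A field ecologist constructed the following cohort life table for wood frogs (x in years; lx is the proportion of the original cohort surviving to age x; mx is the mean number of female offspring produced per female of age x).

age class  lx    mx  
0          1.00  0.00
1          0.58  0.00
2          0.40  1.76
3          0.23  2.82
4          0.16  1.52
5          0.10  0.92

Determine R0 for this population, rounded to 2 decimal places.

lx·mx by age: 0, 0, 0.704, 0.6486, 0.2432, 0.092
R0 = Σ lx·mx = 1.6878 → 1.69

1.69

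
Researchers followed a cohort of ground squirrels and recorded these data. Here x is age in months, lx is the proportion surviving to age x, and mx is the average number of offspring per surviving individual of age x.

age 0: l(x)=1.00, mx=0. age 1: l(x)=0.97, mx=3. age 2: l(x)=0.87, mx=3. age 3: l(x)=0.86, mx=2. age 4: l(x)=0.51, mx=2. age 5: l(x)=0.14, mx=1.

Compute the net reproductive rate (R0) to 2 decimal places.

8.40

lx·mx by age: 0, 2.91, 2.61, 1.72, 1.02, 0.14
R0 = Σ lx·mx = 8.4 → 8.40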